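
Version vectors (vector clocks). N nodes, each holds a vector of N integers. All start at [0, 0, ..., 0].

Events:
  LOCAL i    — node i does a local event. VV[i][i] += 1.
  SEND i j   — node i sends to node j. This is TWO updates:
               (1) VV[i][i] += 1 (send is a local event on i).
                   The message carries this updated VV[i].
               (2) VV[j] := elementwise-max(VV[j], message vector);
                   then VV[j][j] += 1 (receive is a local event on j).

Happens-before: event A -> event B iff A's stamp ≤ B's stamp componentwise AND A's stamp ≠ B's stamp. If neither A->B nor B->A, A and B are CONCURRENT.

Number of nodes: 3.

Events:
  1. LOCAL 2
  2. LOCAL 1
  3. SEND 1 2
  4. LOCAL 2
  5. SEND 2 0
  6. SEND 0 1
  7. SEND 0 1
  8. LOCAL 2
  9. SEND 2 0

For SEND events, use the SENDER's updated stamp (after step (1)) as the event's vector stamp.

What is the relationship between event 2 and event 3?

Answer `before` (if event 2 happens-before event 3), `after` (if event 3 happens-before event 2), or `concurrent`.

Initial: VV[0]=[0, 0, 0]
Initial: VV[1]=[0, 0, 0]
Initial: VV[2]=[0, 0, 0]
Event 1: LOCAL 2: VV[2][2]++ -> VV[2]=[0, 0, 1]
Event 2: LOCAL 1: VV[1][1]++ -> VV[1]=[0, 1, 0]
Event 3: SEND 1->2: VV[1][1]++ -> VV[1]=[0, 2, 0], msg_vec=[0, 2, 0]; VV[2]=max(VV[2],msg_vec) then VV[2][2]++ -> VV[2]=[0, 2, 2]
Event 4: LOCAL 2: VV[2][2]++ -> VV[2]=[0, 2, 3]
Event 5: SEND 2->0: VV[2][2]++ -> VV[2]=[0, 2, 4], msg_vec=[0, 2, 4]; VV[0]=max(VV[0],msg_vec) then VV[0][0]++ -> VV[0]=[1, 2, 4]
Event 6: SEND 0->1: VV[0][0]++ -> VV[0]=[2, 2, 4], msg_vec=[2, 2, 4]; VV[1]=max(VV[1],msg_vec) then VV[1][1]++ -> VV[1]=[2, 3, 4]
Event 7: SEND 0->1: VV[0][0]++ -> VV[0]=[3, 2, 4], msg_vec=[3, 2, 4]; VV[1]=max(VV[1],msg_vec) then VV[1][1]++ -> VV[1]=[3, 4, 4]
Event 8: LOCAL 2: VV[2][2]++ -> VV[2]=[0, 2, 5]
Event 9: SEND 2->0: VV[2][2]++ -> VV[2]=[0, 2, 6], msg_vec=[0, 2, 6]; VV[0]=max(VV[0],msg_vec) then VV[0][0]++ -> VV[0]=[4, 2, 6]
Event 2 stamp: [0, 1, 0]
Event 3 stamp: [0, 2, 0]
[0, 1, 0] <= [0, 2, 0]? True
[0, 2, 0] <= [0, 1, 0]? False
Relation: before

Answer: before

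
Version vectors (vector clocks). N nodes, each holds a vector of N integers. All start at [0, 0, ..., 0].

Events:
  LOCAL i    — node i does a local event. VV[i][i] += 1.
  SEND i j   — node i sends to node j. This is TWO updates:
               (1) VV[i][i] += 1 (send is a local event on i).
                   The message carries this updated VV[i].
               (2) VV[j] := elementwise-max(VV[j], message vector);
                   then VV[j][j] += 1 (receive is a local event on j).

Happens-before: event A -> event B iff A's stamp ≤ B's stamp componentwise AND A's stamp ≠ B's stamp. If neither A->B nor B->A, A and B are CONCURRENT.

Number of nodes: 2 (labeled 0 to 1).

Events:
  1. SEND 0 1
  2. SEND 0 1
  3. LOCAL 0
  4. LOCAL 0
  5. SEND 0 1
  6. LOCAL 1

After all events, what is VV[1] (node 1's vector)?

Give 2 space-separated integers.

Initial: VV[0]=[0, 0]
Initial: VV[1]=[0, 0]
Event 1: SEND 0->1: VV[0][0]++ -> VV[0]=[1, 0], msg_vec=[1, 0]; VV[1]=max(VV[1],msg_vec) then VV[1][1]++ -> VV[1]=[1, 1]
Event 2: SEND 0->1: VV[0][0]++ -> VV[0]=[2, 0], msg_vec=[2, 0]; VV[1]=max(VV[1],msg_vec) then VV[1][1]++ -> VV[1]=[2, 2]
Event 3: LOCAL 0: VV[0][0]++ -> VV[0]=[3, 0]
Event 4: LOCAL 0: VV[0][0]++ -> VV[0]=[4, 0]
Event 5: SEND 0->1: VV[0][0]++ -> VV[0]=[5, 0], msg_vec=[5, 0]; VV[1]=max(VV[1],msg_vec) then VV[1][1]++ -> VV[1]=[5, 3]
Event 6: LOCAL 1: VV[1][1]++ -> VV[1]=[5, 4]
Final vectors: VV[0]=[5, 0]; VV[1]=[5, 4]

Answer: 5 4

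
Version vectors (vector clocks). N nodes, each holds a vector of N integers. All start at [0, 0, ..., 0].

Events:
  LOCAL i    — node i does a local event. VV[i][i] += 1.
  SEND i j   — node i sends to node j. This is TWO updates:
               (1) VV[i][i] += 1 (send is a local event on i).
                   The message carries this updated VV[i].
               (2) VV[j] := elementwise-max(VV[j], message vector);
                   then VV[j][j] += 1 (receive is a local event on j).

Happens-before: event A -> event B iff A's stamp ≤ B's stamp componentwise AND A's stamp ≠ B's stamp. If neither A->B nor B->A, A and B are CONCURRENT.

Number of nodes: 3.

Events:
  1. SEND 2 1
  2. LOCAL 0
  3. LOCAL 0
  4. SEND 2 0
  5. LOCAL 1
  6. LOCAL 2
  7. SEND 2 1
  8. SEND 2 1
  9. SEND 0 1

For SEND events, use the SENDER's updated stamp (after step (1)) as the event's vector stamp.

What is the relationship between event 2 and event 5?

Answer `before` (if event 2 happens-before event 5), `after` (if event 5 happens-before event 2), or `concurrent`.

Answer: concurrent

Derivation:
Initial: VV[0]=[0, 0, 0]
Initial: VV[1]=[0, 0, 0]
Initial: VV[2]=[0, 0, 0]
Event 1: SEND 2->1: VV[2][2]++ -> VV[2]=[0, 0, 1], msg_vec=[0, 0, 1]; VV[1]=max(VV[1],msg_vec) then VV[1][1]++ -> VV[1]=[0, 1, 1]
Event 2: LOCAL 0: VV[0][0]++ -> VV[0]=[1, 0, 0]
Event 3: LOCAL 0: VV[0][0]++ -> VV[0]=[2, 0, 0]
Event 4: SEND 2->0: VV[2][2]++ -> VV[2]=[0, 0, 2], msg_vec=[0, 0, 2]; VV[0]=max(VV[0],msg_vec) then VV[0][0]++ -> VV[0]=[3, 0, 2]
Event 5: LOCAL 1: VV[1][1]++ -> VV[1]=[0, 2, 1]
Event 6: LOCAL 2: VV[2][2]++ -> VV[2]=[0, 0, 3]
Event 7: SEND 2->1: VV[2][2]++ -> VV[2]=[0, 0, 4], msg_vec=[0, 0, 4]; VV[1]=max(VV[1],msg_vec) then VV[1][1]++ -> VV[1]=[0, 3, 4]
Event 8: SEND 2->1: VV[2][2]++ -> VV[2]=[0, 0, 5], msg_vec=[0, 0, 5]; VV[1]=max(VV[1],msg_vec) then VV[1][1]++ -> VV[1]=[0, 4, 5]
Event 9: SEND 0->1: VV[0][0]++ -> VV[0]=[4, 0, 2], msg_vec=[4, 0, 2]; VV[1]=max(VV[1],msg_vec) then VV[1][1]++ -> VV[1]=[4, 5, 5]
Event 2 stamp: [1, 0, 0]
Event 5 stamp: [0, 2, 1]
[1, 0, 0] <= [0, 2, 1]? False
[0, 2, 1] <= [1, 0, 0]? False
Relation: concurrent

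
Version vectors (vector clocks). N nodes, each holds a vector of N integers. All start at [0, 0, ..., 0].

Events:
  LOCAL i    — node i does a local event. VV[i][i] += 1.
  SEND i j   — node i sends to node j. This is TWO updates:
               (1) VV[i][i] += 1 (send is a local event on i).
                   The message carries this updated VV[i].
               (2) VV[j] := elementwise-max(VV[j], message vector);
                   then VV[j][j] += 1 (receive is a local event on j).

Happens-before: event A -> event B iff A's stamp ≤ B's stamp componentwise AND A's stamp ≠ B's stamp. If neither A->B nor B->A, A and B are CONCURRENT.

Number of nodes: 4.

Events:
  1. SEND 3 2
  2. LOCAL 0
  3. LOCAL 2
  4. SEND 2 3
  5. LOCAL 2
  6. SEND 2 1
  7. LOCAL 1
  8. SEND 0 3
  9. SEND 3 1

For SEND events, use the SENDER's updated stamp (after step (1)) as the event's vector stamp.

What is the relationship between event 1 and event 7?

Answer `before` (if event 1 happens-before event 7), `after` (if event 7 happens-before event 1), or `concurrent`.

Answer: before

Derivation:
Initial: VV[0]=[0, 0, 0, 0]
Initial: VV[1]=[0, 0, 0, 0]
Initial: VV[2]=[0, 0, 0, 0]
Initial: VV[3]=[0, 0, 0, 0]
Event 1: SEND 3->2: VV[3][3]++ -> VV[3]=[0, 0, 0, 1], msg_vec=[0, 0, 0, 1]; VV[2]=max(VV[2],msg_vec) then VV[2][2]++ -> VV[2]=[0, 0, 1, 1]
Event 2: LOCAL 0: VV[0][0]++ -> VV[0]=[1, 0, 0, 0]
Event 3: LOCAL 2: VV[2][2]++ -> VV[2]=[0, 0, 2, 1]
Event 4: SEND 2->3: VV[2][2]++ -> VV[2]=[0, 0, 3, 1], msg_vec=[0, 0, 3, 1]; VV[3]=max(VV[3],msg_vec) then VV[3][3]++ -> VV[3]=[0, 0, 3, 2]
Event 5: LOCAL 2: VV[2][2]++ -> VV[2]=[0, 0, 4, 1]
Event 6: SEND 2->1: VV[2][2]++ -> VV[2]=[0, 0, 5, 1], msg_vec=[0, 0, 5, 1]; VV[1]=max(VV[1],msg_vec) then VV[1][1]++ -> VV[1]=[0, 1, 5, 1]
Event 7: LOCAL 1: VV[1][1]++ -> VV[1]=[0, 2, 5, 1]
Event 8: SEND 0->3: VV[0][0]++ -> VV[0]=[2, 0, 0, 0], msg_vec=[2, 0, 0, 0]; VV[3]=max(VV[3],msg_vec) then VV[3][3]++ -> VV[3]=[2, 0, 3, 3]
Event 9: SEND 3->1: VV[3][3]++ -> VV[3]=[2, 0, 3, 4], msg_vec=[2, 0, 3, 4]; VV[1]=max(VV[1],msg_vec) then VV[1][1]++ -> VV[1]=[2, 3, 5, 4]
Event 1 stamp: [0, 0, 0, 1]
Event 7 stamp: [0, 2, 5, 1]
[0, 0, 0, 1] <= [0, 2, 5, 1]? True
[0, 2, 5, 1] <= [0, 0, 0, 1]? False
Relation: before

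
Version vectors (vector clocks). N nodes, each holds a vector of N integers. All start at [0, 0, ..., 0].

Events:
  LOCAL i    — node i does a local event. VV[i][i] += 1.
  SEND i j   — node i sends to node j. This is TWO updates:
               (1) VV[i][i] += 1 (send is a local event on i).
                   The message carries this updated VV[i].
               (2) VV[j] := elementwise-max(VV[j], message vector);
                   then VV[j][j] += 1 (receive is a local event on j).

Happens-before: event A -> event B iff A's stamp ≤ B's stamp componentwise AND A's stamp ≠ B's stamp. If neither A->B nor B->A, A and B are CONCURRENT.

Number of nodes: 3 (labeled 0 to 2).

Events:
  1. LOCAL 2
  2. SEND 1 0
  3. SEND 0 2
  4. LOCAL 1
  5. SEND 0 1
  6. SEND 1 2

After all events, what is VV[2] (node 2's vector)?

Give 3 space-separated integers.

Answer: 3 4 3

Derivation:
Initial: VV[0]=[0, 0, 0]
Initial: VV[1]=[0, 0, 0]
Initial: VV[2]=[0, 0, 0]
Event 1: LOCAL 2: VV[2][2]++ -> VV[2]=[0, 0, 1]
Event 2: SEND 1->0: VV[1][1]++ -> VV[1]=[0, 1, 0], msg_vec=[0, 1, 0]; VV[0]=max(VV[0],msg_vec) then VV[0][0]++ -> VV[0]=[1, 1, 0]
Event 3: SEND 0->2: VV[0][0]++ -> VV[0]=[2, 1, 0], msg_vec=[2, 1, 0]; VV[2]=max(VV[2],msg_vec) then VV[2][2]++ -> VV[2]=[2, 1, 2]
Event 4: LOCAL 1: VV[1][1]++ -> VV[1]=[0, 2, 0]
Event 5: SEND 0->1: VV[0][0]++ -> VV[0]=[3, 1, 0], msg_vec=[3, 1, 0]; VV[1]=max(VV[1],msg_vec) then VV[1][1]++ -> VV[1]=[3, 3, 0]
Event 6: SEND 1->2: VV[1][1]++ -> VV[1]=[3, 4, 0], msg_vec=[3, 4, 0]; VV[2]=max(VV[2],msg_vec) then VV[2][2]++ -> VV[2]=[3, 4, 3]
Final vectors: VV[0]=[3, 1, 0]; VV[1]=[3, 4, 0]; VV[2]=[3, 4, 3]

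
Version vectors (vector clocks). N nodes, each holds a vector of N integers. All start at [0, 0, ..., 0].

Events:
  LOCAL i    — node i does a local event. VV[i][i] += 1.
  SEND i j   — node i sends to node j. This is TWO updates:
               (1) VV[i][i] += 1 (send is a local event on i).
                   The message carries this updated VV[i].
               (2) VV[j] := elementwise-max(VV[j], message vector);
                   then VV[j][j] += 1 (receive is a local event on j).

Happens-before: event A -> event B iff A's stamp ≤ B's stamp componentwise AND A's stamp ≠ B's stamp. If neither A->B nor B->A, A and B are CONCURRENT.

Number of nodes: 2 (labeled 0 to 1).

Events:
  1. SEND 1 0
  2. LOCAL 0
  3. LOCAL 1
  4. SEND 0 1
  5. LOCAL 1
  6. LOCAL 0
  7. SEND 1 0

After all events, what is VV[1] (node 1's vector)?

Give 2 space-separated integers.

Initial: VV[0]=[0, 0]
Initial: VV[1]=[0, 0]
Event 1: SEND 1->0: VV[1][1]++ -> VV[1]=[0, 1], msg_vec=[0, 1]; VV[0]=max(VV[0],msg_vec) then VV[0][0]++ -> VV[0]=[1, 1]
Event 2: LOCAL 0: VV[0][0]++ -> VV[0]=[2, 1]
Event 3: LOCAL 1: VV[1][1]++ -> VV[1]=[0, 2]
Event 4: SEND 0->1: VV[0][0]++ -> VV[0]=[3, 1], msg_vec=[3, 1]; VV[1]=max(VV[1],msg_vec) then VV[1][1]++ -> VV[1]=[3, 3]
Event 5: LOCAL 1: VV[1][1]++ -> VV[1]=[3, 4]
Event 6: LOCAL 0: VV[0][0]++ -> VV[0]=[4, 1]
Event 7: SEND 1->0: VV[1][1]++ -> VV[1]=[3, 5], msg_vec=[3, 5]; VV[0]=max(VV[0],msg_vec) then VV[0][0]++ -> VV[0]=[5, 5]
Final vectors: VV[0]=[5, 5]; VV[1]=[3, 5]

Answer: 3 5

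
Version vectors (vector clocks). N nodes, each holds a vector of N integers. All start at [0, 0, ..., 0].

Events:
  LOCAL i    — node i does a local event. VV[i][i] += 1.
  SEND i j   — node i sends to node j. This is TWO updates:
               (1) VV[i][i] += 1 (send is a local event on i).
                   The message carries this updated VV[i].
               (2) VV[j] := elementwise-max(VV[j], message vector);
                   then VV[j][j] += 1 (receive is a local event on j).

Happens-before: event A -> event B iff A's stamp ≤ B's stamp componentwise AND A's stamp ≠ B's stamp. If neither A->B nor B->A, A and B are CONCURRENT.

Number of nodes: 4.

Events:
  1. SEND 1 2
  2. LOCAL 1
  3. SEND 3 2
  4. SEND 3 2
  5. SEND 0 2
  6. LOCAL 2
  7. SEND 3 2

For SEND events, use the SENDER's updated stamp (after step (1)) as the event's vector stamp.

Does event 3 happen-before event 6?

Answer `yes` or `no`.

Answer: yes

Derivation:
Initial: VV[0]=[0, 0, 0, 0]
Initial: VV[1]=[0, 0, 0, 0]
Initial: VV[2]=[0, 0, 0, 0]
Initial: VV[3]=[0, 0, 0, 0]
Event 1: SEND 1->2: VV[1][1]++ -> VV[1]=[0, 1, 0, 0], msg_vec=[0, 1, 0, 0]; VV[2]=max(VV[2],msg_vec) then VV[2][2]++ -> VV[2]=[0, 1, 1, 0]
Event 2: LOCAL 1: VV[1][1]++ -> VV[1]=[0, 2, 0, 0]
Event 3: SEND 3->2: VV[3][3]++ -> VV[3]=[0, 0, 0, 1], msg_vec=[0, 0, 0, 1]; VV[2]=max(VV[2],msg_vec) then VV[2][2]++ -> VV[2]=[0, 1, 2, 1]
Event 4: SEND 3->2: VV[3][3]++ -> VV[3]=[0, 0, 0, 2], msg_vec=[0, 0, 0, 2]; VV[2]=max(VV[2],msg_vec) then VV[2][2]++ -> VV[2]=[0, 1, 3, 2]
Event 5: SEND 0->2: VV[0][0]++ -> VV[0]=[1, 0, 0, 0], msg_vec=[1, 0, 0, 0]; VV[2]=max(VV[2],msg_vec) then VV[2][2]++ -> VV[2]=[1, 1, 4, 2]
Event 6: LOCAL 2: VV[2][2]++ -> VV[2]=[1, 1, 5, 2]
Event 7: SEND 3->2: VV[3][3]++ -> VV[3]=[0, 0, 0, 3], msg_vec=[0, 0, 0, 3]; VV[2]=max(VV[2],msg_vec) then VV[2][2]++ -> VV[2]=[1, 1, 6, 3]
Event 3 stamp: [0, 0, 0, 1]
Event 6 stamp: [1, 1, 5, 2]
[0, 0, 0, 1] <= [1, 1, 5, 2]? True. Equal? False. Happens-before: True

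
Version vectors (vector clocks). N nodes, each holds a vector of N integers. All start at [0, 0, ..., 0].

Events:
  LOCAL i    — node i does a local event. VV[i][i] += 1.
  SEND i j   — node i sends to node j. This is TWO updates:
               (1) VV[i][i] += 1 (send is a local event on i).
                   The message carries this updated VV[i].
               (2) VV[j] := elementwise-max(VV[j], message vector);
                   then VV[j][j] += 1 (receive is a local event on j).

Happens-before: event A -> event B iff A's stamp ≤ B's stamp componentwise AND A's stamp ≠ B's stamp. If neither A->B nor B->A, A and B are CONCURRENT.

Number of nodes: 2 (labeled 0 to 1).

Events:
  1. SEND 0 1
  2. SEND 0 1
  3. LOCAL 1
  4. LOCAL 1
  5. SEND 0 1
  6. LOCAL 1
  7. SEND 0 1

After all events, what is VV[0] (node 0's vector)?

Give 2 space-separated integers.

Initial: VV[0]=[0, 0]
Initial: VV[1]=[0, 0]
Event 1: SEND 0->1: VV[0][0]++ -> VV[0]=[1, 0], msg_vec=[1, 0]; VV[1]=max(VV[1],msg_vec) then VV[1][1]++ -> VV[1]=[1, 1]
Event 2: SEND 0->1: VV[0][0]++ -> VV[0]=[2, 0], msg_vec=[2, 0]; VV[1]=max(VV[1],msg_vec) then VV[1][1]++ -> VV[1]=[2, 2]
Event 3: LOCAL 1: VV[1][1]++ -> VV[1]=[2, 3]
Event 4: LOCAL 1: VV[1][1]++ -> VV[1]=[2, 4]
Event 5: SEND 0->1: VV[0][0]++ -> VV[0]=[3, 0], msg_vec=[3, 0]; VV[1]=max(VV[1],msg_vec) then VV[1][1]++ -> VV[1]=[3, 5]
Event 6: LOCAL 1: VV[1][1]++ -> VV[1]=[3, 6]
Event 7: SEND 0->1: VV[0][0]++ -> VV[0]=[4, 0], msg_vec=[4, 0]; VV[1]=max(VV[1],msg_vec) then VV[1][1]++ -> VV[1]=[4, 7]
Final vectors: VV[0]=[4, 0]; VV[1]=[4, 7]

Answer: 4 0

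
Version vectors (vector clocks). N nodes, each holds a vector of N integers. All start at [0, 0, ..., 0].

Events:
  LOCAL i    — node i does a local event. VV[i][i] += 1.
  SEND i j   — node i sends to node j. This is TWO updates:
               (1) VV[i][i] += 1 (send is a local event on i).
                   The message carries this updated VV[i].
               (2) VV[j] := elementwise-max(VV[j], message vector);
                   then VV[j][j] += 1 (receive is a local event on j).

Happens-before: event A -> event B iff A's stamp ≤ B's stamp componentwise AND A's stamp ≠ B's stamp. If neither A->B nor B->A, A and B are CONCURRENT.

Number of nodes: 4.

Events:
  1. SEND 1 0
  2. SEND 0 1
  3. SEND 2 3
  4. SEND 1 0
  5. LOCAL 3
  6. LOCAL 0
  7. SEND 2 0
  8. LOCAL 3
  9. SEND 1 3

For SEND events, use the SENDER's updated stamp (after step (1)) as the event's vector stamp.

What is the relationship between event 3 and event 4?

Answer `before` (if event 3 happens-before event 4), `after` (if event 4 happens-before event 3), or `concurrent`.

Answer: concurrent

Derivation:
Initial: VV[0]=[0, 0, 0, 0]
Initial: VV[1]=[0, 0, 0, 0]
Initial: VV[2]=[0, 0, 0, 0]
Initial: VV[3]=[0, 0, 0, 0]
Event 1: SEND 1->0: VV[1][1]++ -> VV[1]=[0, 1, 0, 0], msg_vec=[0, 1, 0, 0]; VV[0]=max(VV[0],msg_vec) then VV[0][0]++ -> VV[0]=[1, 1, 0, 0]
Event 2: SEND 0->1: VV[0][0]++ -> VV[0]=[2, 1, 0, 0], msg_vec=[2, 1, 0, 0]; VV[1]=max(VV[1],msg_vec) then VV[1][1]++ -> VV[1]=[2, 2, 0, 0]
Event 3: SEND 2->3: VV[2][2]++ -> VV[2]=[0, 0, 1, 0], msg_vec=[0, 0, 1, 0]; VV[3]=max(VV[3],msg_vec) then VV[3][3]++ -> VV[3]=[0, 0, 1, 1]
Event 4: SEND 1->0: VV[1][1]++ -> VV[1]=[2, 3, 0, 0], msg_vec=[2, 3, 0, 0]; VV[0]=max(VV[0],msg_vec) then VV[0][0]++ -> VV[0]=[3, 3, 0, 0]
Event 5: LOCAL 3: VV[3][3]++ -> VV[3]=[0, 0, 1, 2]
Event 6: LOCAL 0: VV[0][0]++ -> VV[0]=[4, 3, 0, 0]
Event 7: SEND 2->0: VV[2][2]++ -> VV[2]=[0, 0, 2, 0], msg_vec=[0, 0, 2, 0]; VV[0]=max(VV[0],msg_vec) then VV[0][0]++ -> VV[0]=[5, 3, 2, 0]
Event 8: LOCAL 3: VV[3][3]++ -> VV[3]=[0, 0, 1, 3]
Event 9: SEND 1->3: VV[1][1]++ -> VV[1]=[2, 4, 0, 0], msg_vec=[2, 4, 0, 0]; VV[3]=max(VV[3],msg_vec) then VV[3][3]++ -> VV[3]=[2, 4, 1, 4]
Event 3 stamp: [0, 0, 1, 0]
Event 4 stamp: [2, 3, 0, 0]
[0, 0, 1, 0] <= [2, 3, 0, 0]? False
[2, 3, 0, 0] <= [0, 0, 1, 0]? False
Relation: concurrent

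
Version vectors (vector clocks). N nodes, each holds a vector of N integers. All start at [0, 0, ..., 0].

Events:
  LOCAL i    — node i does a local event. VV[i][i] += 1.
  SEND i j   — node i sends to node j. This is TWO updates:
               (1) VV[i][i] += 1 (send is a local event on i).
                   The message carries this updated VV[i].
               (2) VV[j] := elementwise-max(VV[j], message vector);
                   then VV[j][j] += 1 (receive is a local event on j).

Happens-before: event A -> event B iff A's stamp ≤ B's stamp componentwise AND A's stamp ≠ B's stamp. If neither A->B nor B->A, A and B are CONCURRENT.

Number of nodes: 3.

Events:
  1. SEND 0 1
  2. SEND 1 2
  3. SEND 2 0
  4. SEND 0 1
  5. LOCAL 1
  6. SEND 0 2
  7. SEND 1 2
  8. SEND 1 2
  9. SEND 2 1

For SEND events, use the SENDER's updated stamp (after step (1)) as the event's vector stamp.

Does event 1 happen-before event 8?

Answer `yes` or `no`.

Answer: yes

Derivation:
Initial: VV[0]=[0, 0, 0]
Initial: VV[1]=[0, 0, 0]
Initial: VV[2]=[0, 0, 0]
Event 1: SEND 0->1: VV[0][0]++ -> VV[0]=[1, 0, 0], msg_vec=[1, 0, 0]; VV[1]=max(VV[1],msg_vec) then VV[1][1]++ -> VV[1]=[1, 1, 0]
Event 2: SEND 1->2: VV[1][1]++ -> VV[1]=[1, 2, 0], msg_vec=[1, 2, 0]; VV[2]=max(VV[2],msg_vec) then VV[2][2]++ -> VV[2]=[1, 2, 1]
Event 3: SEND 2->0: VV[2][2]++ -> VV[2]=[1, 2, 2], msg_vec=[1, 2, 2]; VV[0]=max(VV[0],msg_vec) then VV[0][0]++ -> VV[0]=[2, 2, 2]
Event 4: SEND 0->1: VV[0][0]++ -> VV[0]=[3, 2, 2], msg_vec=[3, 2, 2]; VV[1]=max(VV[1],msg_vec) then VV[1][1]++ -> VV[1]=[3, 3, 2]
Event 5: LOCAL 1: VV[1][1]++ -> VV[1]=[3, 4, 2]
Event 6: SEND 0->2: VV[0][0]++ -> VV[0]=[4, 2, 2], msg_vec=[4, 2, 2]; VV[2]=max(VV[2],msg_vec) then VV[2][2]++ -> VV[2]=[4, 2, 3]
Event 7: SEND 1->2: VV[1][1]++ -> VV[1]=[3, 5, 2], msg_vec=[3, 5, 2]; VV[2]=max(VV[2],msg_vec) then VV[2][2]++ -> VV[2]=[4, 5, 4]
Event 8: SEND 1->2: VV[1][1]++ -> VV[1]=[3, 6, 2], msg_vec=[3, 6, 2]; VV[2]=max(VV[2],msg_vec) then VV[2][2]++ -> VV[2]=[4, 6, 5]
Event 9: SEND 2->1: VV[2][2]++ -> VV[2]=[4, 6, 6], msg_vec=[4, 6, 6]; VV[1]=max(VV[1],msg_vec) then VV[1][1]++ -> VV[1]=[4, 7, 6]
Event 1 stamp: [1, 0, 0]
Event 8 stamp: [3, 6, 2]
[1, 0, 0] <= [3, 6, 2]? True. Equal? False. Happens-before: True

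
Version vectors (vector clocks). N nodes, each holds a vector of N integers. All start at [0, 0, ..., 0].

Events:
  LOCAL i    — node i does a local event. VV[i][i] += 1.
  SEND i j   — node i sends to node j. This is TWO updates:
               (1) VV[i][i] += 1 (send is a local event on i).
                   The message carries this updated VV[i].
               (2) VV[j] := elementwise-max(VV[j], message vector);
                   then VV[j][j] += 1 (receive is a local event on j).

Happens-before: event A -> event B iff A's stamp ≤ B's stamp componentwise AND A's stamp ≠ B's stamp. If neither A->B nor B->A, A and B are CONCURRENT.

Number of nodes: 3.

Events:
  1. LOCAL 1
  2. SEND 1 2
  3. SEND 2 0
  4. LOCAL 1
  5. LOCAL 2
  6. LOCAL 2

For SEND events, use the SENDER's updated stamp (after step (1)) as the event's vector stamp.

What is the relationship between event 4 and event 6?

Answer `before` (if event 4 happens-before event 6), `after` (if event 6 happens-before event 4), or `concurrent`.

Initial: VV[0]=[0, 0, 0]
Initial: VV[1]=[0, 0, 0]
Initial: VV[2]=[0, 0, 0]
Event 1: LOCAL 1: VV[1][1]++ -> VV[1]=[0, 1, 0]
Event 2: SEND 1->2: VV[1][1]++ -> VV[1]=[0, 2, 0], msg_vec=[0, 2, 0]; VV[2]=max(VV[2],msg_vec) then VV[2][2]++ -> VV[2]=[0, 2, 1]
Event 3: SEND 2->0: VV[2][2]++ -> VV[2]=[0, 2, 2], msg_vec=[0, 2, 2]; VV[0]=max(VV[0],msg_vec) then VV[0][0]++ -> VV[0]=[1, 2, 2]
Event 4: LOCAL 1: VV[1][1]++ -> VV[1]=[0, 3, 0]
Event 5: LOCAL 2: VV[2][2]++ -> VV[2]=[0, 2, 3]
Event 6: LOCAL 2: VV[2][2]++ -> VV[2]=[0, 2, 4]
Event 4 stamp: [0, 3, 0]
Event 6 stamp: [0, 2, 4]
[0, 3, 0] <= [0, 2, 4]? False
[0, 2, 4] <= [0, 3, 0]? False
Relation: concurrent

Answer: concurrent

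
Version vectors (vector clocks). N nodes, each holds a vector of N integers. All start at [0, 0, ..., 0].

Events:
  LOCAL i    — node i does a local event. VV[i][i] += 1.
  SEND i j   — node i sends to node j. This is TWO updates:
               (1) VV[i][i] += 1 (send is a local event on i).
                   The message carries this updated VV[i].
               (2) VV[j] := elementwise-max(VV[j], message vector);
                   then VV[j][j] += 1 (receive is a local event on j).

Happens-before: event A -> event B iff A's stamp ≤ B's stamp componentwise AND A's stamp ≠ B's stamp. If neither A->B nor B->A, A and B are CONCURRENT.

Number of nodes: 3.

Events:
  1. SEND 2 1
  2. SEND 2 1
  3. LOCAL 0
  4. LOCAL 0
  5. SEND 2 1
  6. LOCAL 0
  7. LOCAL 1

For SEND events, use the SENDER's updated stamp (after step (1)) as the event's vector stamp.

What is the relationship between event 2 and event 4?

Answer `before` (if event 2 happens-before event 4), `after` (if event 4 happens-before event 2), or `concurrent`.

Answer: concurrent

Derivation:
Initial: VV[0]=[0, 0, 0]
Initial: VV[1]=[0, 0, 0]
Initial: VV[2]=[0, 0, 0]
Event 1: SEND 2->1: VV[2][2]++ -> VV[2]=[0, 0, 1], msg_vec=[0, 0, 1]; VV[1]=max(VV[1],msg_vec) then VV[1][1]++ -> VV[1]=[0, 1, 1]
Event 2: SEND 2->1: VV[2][2]++ -> VV[2]=[0, 0, 2], msg_vec=[0, 0, 2]; VV[1]=max(VV[1],msg_vec) then VV[1][1]++ -> VV[1]=[0, 2, 2]
Event 3: LOCAL 0: VV[0][0]++ -> VV[0]=[1, 0, 0]
Event 4: LOCAL 0: VV[0][0]++ -> VV[0]=[2, 0, 0]
Event 5: SEND 2->1: VV[2][2]++ -> VV[2]=[0, 0, 3], msg_vec=[0, 0, 3]; VV[1]=max(VV[1],msg_vec) then VV[1][1]++ -> VV[1]=[0, 3, 3]
Event 6: LOCAL 0: VV[0][0]++ -> VV[0]=[3, 0, 0]
Event 7: LOCAL 1: VV[1][1]++ -> VV[1]=[0, 4, 3]
Event 2 stamp: [0, 0, 2]
Event 4 stamp: [2, 0, 0]
[0, 0, 2] <= [2, 0, 0]? False
[2, 0, 0] <= [0, 0, 2]? False
Relation: concurrent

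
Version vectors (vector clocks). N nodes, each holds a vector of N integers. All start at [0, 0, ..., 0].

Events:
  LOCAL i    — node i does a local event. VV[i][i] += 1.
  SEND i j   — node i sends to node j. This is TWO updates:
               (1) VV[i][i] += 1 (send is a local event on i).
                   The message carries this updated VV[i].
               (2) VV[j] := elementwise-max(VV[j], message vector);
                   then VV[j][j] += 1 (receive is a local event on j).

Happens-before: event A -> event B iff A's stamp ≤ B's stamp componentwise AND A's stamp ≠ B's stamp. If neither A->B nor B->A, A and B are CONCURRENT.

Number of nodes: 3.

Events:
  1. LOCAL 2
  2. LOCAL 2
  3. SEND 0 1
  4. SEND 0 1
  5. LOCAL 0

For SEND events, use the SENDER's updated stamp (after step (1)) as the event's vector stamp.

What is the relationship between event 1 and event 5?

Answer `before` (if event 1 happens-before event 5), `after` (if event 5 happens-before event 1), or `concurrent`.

Answer: concurrent

Derivation:
Initial: VV[0]=[0, 0, 0]
Initial: VV[1]=[0, 0, 0]
Initial: VV[2]=[0, 0, 0]
Event 1: LOCAL 2: VV[2][2]++ -> VV[2]=[0, 0, 1]
Event 2: LOCAL 2: VV[2][2]++ -> VV[2]=[0, 0, 2]
Event 3: SEND 0->1: VV[0][0]++ -> VV[0]=[1, 0, 0], msg_vec=[1, 0, 0]; VV[1]=max(VV[1],msg_vec) then VV[1][1]++ -> VV[1]=[1, 1, 0]
Event 4: SEND 0->1: VV[0][0]++ -> VV[0]=[2, 0, 0], msg_vec=[2, 0, 0]; VV[1]=max(VV[1],msg_vec) then VV[1][1]++ -> VV[1]=[2, 2, 0]
Event 5: LOCAL 0: VV[0][0]++ -> VV[0]=[3, 0, 0]
Event 1 stamp: [0, 0, 1]
Event 5 stamp: [3, 0, 0]
[0, 0, 1] <= [3, 0, 0]? False
[3, 0, 0] <= [0, 0, 1]? False
Relation: concurrent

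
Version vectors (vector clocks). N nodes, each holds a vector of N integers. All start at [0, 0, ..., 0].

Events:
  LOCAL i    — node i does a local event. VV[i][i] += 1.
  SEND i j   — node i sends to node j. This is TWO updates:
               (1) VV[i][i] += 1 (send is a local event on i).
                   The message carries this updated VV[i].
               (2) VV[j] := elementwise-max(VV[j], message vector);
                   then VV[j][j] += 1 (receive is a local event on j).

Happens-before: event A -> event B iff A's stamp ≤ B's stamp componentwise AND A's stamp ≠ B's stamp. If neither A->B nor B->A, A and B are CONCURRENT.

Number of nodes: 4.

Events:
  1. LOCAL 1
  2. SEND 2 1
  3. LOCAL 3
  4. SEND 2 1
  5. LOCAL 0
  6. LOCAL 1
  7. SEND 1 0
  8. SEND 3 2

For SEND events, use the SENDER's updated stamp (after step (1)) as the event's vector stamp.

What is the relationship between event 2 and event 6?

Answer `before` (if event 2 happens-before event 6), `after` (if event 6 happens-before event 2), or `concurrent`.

Initial: VV[0]=[0, 0, 0, 0]
Initial: VV[1]=[0, 0, 0, 0]
Initial: VV[2]=[0, 0, 0, 0]
Initial: VV[3]=[0, 0, 0, 0]
Event 1: LOCAL 1: VV[1][1]++ -> VV[1]=[0, 1, 0, 0]
Event 2: SEND 2->1: VV[2][2]++ -> VV[2]=[0, 0, 1, 0], msg_vec=[0, 0, 1, 0]; VV[1]=max(VV[1],msg_vec) then VV[1][1]++ -> VV[1]=[0, 2, 1, 0]
Event 3: LOCAL 3: VV[3][3]++ -> VV[3]=[0, 0, 0, 1]
Event 4: SEND 2->1: VV[2][2]++ -> VV[2]=[0, 0, 2, 0], msg_vec=[0, 0, 2, 0]; VV[1]=max(VV[1],msg_vec) then VV[1][1]++ -> VV[1]=[0, 3, 2, 0]
Event 5: LOCAL 0: VV[0][0]++ -> VV[0]=[1, 0, 0, 0]
Event 6: LOCAL 1: VV[1][1]++ -> VV[1]=[0, 4, 2, 0]
Event 7: SEND 1->0: VV[1][1]++ -> VV[1]=[0, 5, 2, 0], msg_vec=[0, 5, 2, 0]; VV[0]=max(VV[0],msg_vec) then VV[0][0]++ -> VV[0]=[2, 5, 2, 0]
Event 8: SEND 3->2: VV[3][3]++ -> VV[3]=[0, 0, 0, 2], msg_vec=[0, 0, 0, 2]; VV[2]=max(VV[2],msg_vec) then VV[2][2]++ -> VV[2]=[0, 0, 3, 2]
Event 2 stamp: [0, 0, 1, 0]
Event 6 stamp: [0, 4, 2, 0]
[0, 0, 1, 0] <= [0, 4, 2, 0]? True
[0, 4, 2, 0] <= [0, 0, 1, 0]? False
Relation: before

Answer: before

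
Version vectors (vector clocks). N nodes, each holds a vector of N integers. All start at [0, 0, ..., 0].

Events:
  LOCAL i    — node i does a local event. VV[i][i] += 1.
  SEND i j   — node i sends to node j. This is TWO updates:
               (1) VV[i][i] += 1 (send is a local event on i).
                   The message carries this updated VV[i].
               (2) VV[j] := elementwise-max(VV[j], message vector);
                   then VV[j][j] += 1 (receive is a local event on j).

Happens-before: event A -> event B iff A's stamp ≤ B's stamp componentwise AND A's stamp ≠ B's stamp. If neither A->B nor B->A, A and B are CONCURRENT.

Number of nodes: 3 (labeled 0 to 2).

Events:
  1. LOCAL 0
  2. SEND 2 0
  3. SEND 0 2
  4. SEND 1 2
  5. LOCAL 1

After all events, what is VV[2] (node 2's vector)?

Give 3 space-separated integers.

Initial: VV[0]=[0, 0, 0]
Initial: VV[1]=[0, 0, 0]
Initial: VV[2]=[0, 0, 0]
Event 1: LOCAL 0: VV[0][0]++ -> VV[0]=[1, 0, 0]
Event 2: SEND 2->0: VV[2][2]++ -> VV[2]=[0, 0, 1], msg_vec=[0, 0, 1]; VV[0]=max(VV[0],msg_vec) then VV[0][0]++ -> VV[0]=[2, 0, 1]
Event 3: SEND 0->2: VV[0][0]++ -> VV[0]=[3, 0, 1], msg_vec=[3, 0, 1]; VV[2]=max(VV[2],msg_vec) then VV[2][2]++ -> VV[2]=[3, 0, 2]
Event 4: SEND 1->2: VV[1][1]++ -> VV[1]=[0, 1, 0], msg_vec=[0, 1, 0]; VV[2]=max(VV[2],msg_vec) then VV[2][2]++ -> VV[2]=[3, 1, 3]
Event 5: LOCAL 1: VV[1][1]++ -> VV[1]=[0, 2, 0]
Final vectors: VV[0]=[3, 0, 1]; VV[1]=[0, 2, 0]; VV[2]=[3, 1, 3]

Answer: 3 1 3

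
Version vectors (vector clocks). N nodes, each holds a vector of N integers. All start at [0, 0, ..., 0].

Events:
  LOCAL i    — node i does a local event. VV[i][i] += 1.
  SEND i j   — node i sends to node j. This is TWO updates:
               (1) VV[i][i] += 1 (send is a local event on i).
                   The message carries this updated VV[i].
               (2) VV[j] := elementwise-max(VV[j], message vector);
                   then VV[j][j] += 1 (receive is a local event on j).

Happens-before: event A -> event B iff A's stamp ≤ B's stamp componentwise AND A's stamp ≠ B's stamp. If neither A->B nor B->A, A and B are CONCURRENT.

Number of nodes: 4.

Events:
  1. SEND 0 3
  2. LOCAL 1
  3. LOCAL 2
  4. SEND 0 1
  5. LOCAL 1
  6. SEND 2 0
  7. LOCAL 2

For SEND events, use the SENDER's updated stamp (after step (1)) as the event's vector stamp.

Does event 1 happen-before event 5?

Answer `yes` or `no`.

Initial: VV[0]=[0, 0, 0, 0]
Initial: VV[1]=[0, 0, 0, 0]
Initial: VV[2]=[0, 0, 0, 0]
Initial: VV[3]=[0, 0, 0, 0]
Event 1: SEND 0->3: VV[0][0]++ -> VV[0]=[1, 0, 0, 0], msg_vec=[1, 0, 0, 0]; VV[3]=max(VV[3],msg_vec) then VV[3][3]++ -> VV[3]=[1, 0, 0, 1]
Event 2: LOCAL 1: VV[1][1]++ -> VV[1]=[0, 1, 0, 0]
Event 3: LOCAL 2: VV[2][2]++ -> VV[2]=[0, 0, 1, 0]
Event 4: SEND 0->1: VV[0][0]++ -> VV[0]=[2, 0, 0, 0], msg_vec=[2, 0, 0, 0]; VV[1]=max(VV[1],msg_vec) then VV[1][1]++ -> VV[1]=[2, 2, 0, 0]
Event 5: LOCAL 1: VV[1][1]++ -> VV[1]=[2, 3, 0, 0]
Event 6: SEND 2->0: VV[2][2]++ -> VV[2]=[0, 0, 2, 0], msg_vec=[0, 0, 2, 0]; VV[0]=max(VV[0],msg_vec) then VV[0][0]++ -> VV[0]=[3, 0, 2, 0]
Event 7: LOCAL 2: VV[2][2]++ -> VV[2]=[0, 0, 3, 0]
Event 1 stamp: [1, 0, 0, 0]
Event 5 stamp: [2, 3, 0, 0]
[1, 0, 0, 0] <= [2, 3, 0, 0]? True. Equal? False. Happens-before: True

Answer: yes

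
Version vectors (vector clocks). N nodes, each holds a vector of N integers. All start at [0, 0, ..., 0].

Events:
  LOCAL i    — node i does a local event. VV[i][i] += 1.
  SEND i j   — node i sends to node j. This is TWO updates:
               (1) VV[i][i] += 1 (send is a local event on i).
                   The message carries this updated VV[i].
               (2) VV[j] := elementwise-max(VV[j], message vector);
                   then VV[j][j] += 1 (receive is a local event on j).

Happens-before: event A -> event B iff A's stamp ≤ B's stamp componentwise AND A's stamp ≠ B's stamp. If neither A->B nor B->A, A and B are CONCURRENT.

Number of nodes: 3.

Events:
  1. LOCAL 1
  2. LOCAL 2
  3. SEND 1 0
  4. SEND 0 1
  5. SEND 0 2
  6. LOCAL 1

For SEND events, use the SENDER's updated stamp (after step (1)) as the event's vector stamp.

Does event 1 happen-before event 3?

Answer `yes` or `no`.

Initial: VV[0]=[0, 0, 0]
Initial: VV[1]=[0, 0, 0]
Initial: VV[2]=[0, 0, 0]
Event 1: LOCAL 1: VV[1][1]++ -> VV[1]=[0, 1, 0]
Event 2: LOCAL 2: VV[2][2]++ -> VV[2]=[0, 0, 1]
Event 3: SEND 1->0: VV[1][1]++ -> VV[1]=[0, 2, 0], msg_vec=[0, 2, 0]; VV[0]=max(VV[0],msg_vec) then VV[0][0]++ -> VV[0]=[1, 2, 0]
Event 4: SEND 0->1: VV[0][0]++ -> VV[0]=[2, 2, 0], msg_vec=[2, 2, 0]; VV[1]=max(VV[1],msg_vec) then VV[1][1]++ -> VV[1]=[2, 3, 0]
Event 5: SEND 0->2: VV[0][0]++ -> VV[0]=[3, 2, 0], msg_vec=[3, 2, 0]; VV[2]=max(VV[2],msg_vec) then VV[2][2]++ -> VV[2]=[3, 2, 2]
Event 6: LOCAL 1: VV[1][1]++ -> VV[1]=[2, 4, 0]
Event 1 stamp: [0, 1, 0]
Event 3 stamp: [0, 2, 0]
[0, 1, 0] <= [0, 2, 0]? True. Equal? False. Happens-before: True

Answer: yes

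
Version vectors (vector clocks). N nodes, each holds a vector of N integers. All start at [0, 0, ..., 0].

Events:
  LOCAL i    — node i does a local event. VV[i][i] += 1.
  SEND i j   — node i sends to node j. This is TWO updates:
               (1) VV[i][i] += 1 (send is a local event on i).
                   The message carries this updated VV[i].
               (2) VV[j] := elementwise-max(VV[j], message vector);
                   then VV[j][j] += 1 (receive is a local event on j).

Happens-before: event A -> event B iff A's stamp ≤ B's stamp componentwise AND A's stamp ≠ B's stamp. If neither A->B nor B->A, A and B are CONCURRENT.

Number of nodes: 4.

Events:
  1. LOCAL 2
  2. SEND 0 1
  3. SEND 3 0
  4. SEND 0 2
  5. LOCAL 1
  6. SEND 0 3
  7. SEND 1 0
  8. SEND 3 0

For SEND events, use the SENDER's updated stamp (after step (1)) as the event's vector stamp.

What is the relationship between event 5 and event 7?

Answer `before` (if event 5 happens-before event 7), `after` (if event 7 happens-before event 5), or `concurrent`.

Initial: VV[0]=[0, 0, 0, 0]
Initial: VV[1]=[0, 0, 0, 0]
Initial: VV[2]=[0, 0, 0, 0]
Initial: VV[3]=[0, 0, 0, 0]
Event 1: LOCAL 2: VV[2][2]++ -> VV[2]=[0, 0, 1, 0]
Event 2: SEND 0->1: VV[0][0]++ -> VV[0]=[1, 0, 0, 0], msg_vec=[1, 0, 0, 0]; VV[1]=max(VV[1],msg_vec) then VV[1][1]++ -> VV[1]=[1, 1, 0, 0]
Event 3: SEND 3->0: VV[3][3]++ -> VV[3]=[0, 0, 0, 1], msg_vec=[0, 0, 0, 1]; VV[0]=max(VV[0],msg_vec) then VV[0][0]++ -> VV[0]=[2, 0, 0, 1]
Event 4: SEND 0->2: VV[0][0]++ -> VV[0]=[3, 0, 0, 1], msg_vec=[3, 0, 0, 1]; VV[2]=max(VV[2],msg_vec) then VV[2][2]++ -> VV[2]=[3, 0, 2, 1]
Event 5: LOCAL 1: VV[1][1]++ -> VV[1]=[1, 2, 0, 0]
Event 6: SEND 0->3: VV[0][0]++ -> VV[0]=[4, 0, 0, 1], msg_vec=[4, 0, 0, 1]; VV[3]=max(VV[3],msg_vec) then VV[3][3]++ -> VV[3]=[4, 0, 0, 2]
Event 7: SEND 1->0: VV[1][1]++ -> VV[1]=[1, 3, 0, 0], msg_vec=[1, 3, 0, 0]; VV[0]=max(VV[0],msg_vec) then VV[0][0]++ -> VV[0]=[5, 3, 0, 1]
Event 8: SEND 3->0: VV[3][3]++ -> VV[3]=[4, 0, 0, 3], msg_vec=[4, 0, 0, 3]; VV[0]=max(VV[0],msg_vec) then VV[0][0]++ -> VV[0]=[6, 3, 0, 3]
Event 5 stamp: [1, 2, 0, 0]
Event 7 stamp: [1, 3, 0, 0]
[1, 2, 0, 0] <= [1, 3, 0, 0]? True
[1, 3, 0, 0] <= [1, 2, 0, 0]? False
Relation: before

Answer: before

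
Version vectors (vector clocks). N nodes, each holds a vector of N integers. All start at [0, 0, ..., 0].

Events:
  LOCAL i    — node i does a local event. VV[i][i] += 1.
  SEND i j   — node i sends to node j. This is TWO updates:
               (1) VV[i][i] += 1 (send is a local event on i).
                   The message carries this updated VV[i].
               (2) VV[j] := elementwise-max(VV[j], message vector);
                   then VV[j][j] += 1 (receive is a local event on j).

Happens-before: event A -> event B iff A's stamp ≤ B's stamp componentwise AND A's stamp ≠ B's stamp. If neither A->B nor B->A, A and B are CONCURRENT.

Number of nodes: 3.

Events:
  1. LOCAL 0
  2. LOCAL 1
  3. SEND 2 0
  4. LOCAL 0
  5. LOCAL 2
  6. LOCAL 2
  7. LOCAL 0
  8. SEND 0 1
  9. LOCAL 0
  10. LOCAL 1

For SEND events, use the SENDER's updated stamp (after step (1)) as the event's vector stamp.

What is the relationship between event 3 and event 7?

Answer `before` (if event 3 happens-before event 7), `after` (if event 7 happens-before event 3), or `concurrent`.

Initial: VV[0]=[0, 0, 0]
Initial: VV[1]=[0, 0, 0]
Initial: VV[2]=[0, 0, 0]
Event 1: LOCAL 0: VV[0][0]++ -> VV[0]=[1, 0, 0]
Event 2: LOCAL 1: VV[1][1]++ -> VV[1]=[0, 1, 0]
Event 3: SEND 2->0: VV[2][2]++ -> VV[2]=[0, 0, 1], msg_vec=[0, 0, 1]; VV[0]=max(VV[0],msg_vec) then VV[0][0]++ -> VV[0]=[2, 0, 1]
Event 4: LOCAL 0: VV[0][0]++ -> VV[0]=[3, 0, 1]
Event 5: LOCAL 2: VV[2][2]++ -> VV[2]=[0, 0, 2]
Event 6: LOCAL 2: VV[2][2]++ -> VV[2]=[0, 0, 3]
Event 7: LOCAL 0: VV[0][0]++ -> VV[0]=[4, 0, 1]
Event 8: SEND 0->1: VV[0][0]++ -> VV[0]=[5, 0, 1], msg_vec=[5, 0, 1]; VV[1]=max(VV[1],msg_vec) then VV[1][1]++ -> VV[1]=[5, 2, 1]
Event 9: LOCAL 0: VV[0][0]++ -> VV[0]=[6, 0, 1]
Event 10: LOCAL 1: VV[1][1]++ -> VV[1]=[5, 3, 1]
Event 3 stamp: [0, 0, 1]
Event 7 stamp: [4, 0, 1]
[0, 0, 1] <= [4, 0, 1]? True
[4, 0, 1] <= [0, 0, 1]? False
Relation: before

Answer: before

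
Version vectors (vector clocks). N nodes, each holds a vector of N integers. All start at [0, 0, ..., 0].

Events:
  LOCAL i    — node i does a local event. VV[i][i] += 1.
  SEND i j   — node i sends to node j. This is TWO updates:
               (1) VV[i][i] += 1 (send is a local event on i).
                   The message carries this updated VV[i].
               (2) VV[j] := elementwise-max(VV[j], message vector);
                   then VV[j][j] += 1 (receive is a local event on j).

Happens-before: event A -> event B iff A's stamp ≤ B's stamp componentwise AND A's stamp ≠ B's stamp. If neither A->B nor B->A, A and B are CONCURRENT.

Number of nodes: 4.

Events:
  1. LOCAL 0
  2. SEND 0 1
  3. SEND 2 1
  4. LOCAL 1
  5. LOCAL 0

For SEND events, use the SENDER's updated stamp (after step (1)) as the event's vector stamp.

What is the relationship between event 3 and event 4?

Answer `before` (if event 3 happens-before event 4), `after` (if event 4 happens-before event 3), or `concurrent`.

Answer: before

Derivation:
Initial: VV[0]=[0, 0, 0, 0]
Initial: VV[1]=[0, 0, 0, 0]
Initial: VV[2]=[0, 0, 0, 0]
Initial: VV[3]=[0, 0, 0, 0]
Event 1: LOCAL 0: VV[0][0]++ -> VV[0]=[1, 0, 0, 0]
Event 2: SEND 0->1: VV[0][0]++ -> VV[0]=[2, 0, 0, 0], msg_vec=[2, 0, 0, 0]; VV[1]=max(VV[1],msg_vec) then VV[1][1]++ -> VV[1]=[2, 1, 0, 0]
Event 3: SEND 2->1: VV[2][2]++ -> VV[2]=[0, 0, 1, 0], msg_vec=[0, 0, 1, 0]; VV[1]=max(VV[1],msg_vec) then VV[1][1]++ -> VV[1]=[2, 2, 1, 0]
Event 4: LOCAL 1: VV[1][1]++ -> VV[1]=[2, 3, 1, 0]
Event 5: LOCAL 0: VV[0][0]++ -> VV[0]=[3, 0, 0, 0]
Event 3 stamp: [0, 0, 1, 0]
Event 4 stamp: [2, 3, 1, 0]
[0, 0, 1, 0] <= [2, 3, 1, 0]? True
[2, 3, 1, 0] <= [0, 0, 1, 0]? False
Relation: before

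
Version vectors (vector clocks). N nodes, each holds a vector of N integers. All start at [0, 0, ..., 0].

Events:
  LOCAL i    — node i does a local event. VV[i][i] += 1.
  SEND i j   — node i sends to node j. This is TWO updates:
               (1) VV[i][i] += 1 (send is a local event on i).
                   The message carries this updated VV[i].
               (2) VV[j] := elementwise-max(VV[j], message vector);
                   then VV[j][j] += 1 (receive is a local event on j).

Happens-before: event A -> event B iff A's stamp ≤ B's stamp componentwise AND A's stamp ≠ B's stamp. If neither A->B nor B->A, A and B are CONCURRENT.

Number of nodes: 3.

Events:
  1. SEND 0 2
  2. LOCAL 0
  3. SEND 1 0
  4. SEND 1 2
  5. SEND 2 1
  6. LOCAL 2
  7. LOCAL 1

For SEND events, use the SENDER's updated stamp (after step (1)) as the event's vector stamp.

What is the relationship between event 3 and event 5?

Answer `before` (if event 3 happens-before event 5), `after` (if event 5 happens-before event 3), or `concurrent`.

Answer: before

Derivation:
Initial: VV[0]=[0, 0, 0]
Initial: VV[1]=[0, 0, 0]
Initial: VV[2]=[0, 0, 0]
Event 1: SEND 0->2: VV[0][0]++ -> VV[0]=[1, 0, 0], msg_vec=[1, 0, 0]; VV[2]=max(VV[2],msg_vec) then VV[2][2]++ -> VV[2]=[1, 0, 1]
Event 2: LOCAL 0: VV[0][0]++ -> VV[0]=[2, 0, 0]
Event 3: SEND 1->0: VV[1][1]++ -> VV[1]=[0, 1, 0], msg_vec=[0, 1, 0]; VV[0]=max(VV[0],msg_vec) then VV[0][0]++ -> VV[0]=[3, 1, 0]
Event 4: SEND 1->2: VV[1][1]++ -> VV[1]=[0, 2, 0], msg_vec=[0, 2, 0]; VV[2]=max(VV[2],msg_vec) then VV[2][2]++ -> VV[2]=[1, 2, 2]
Event 5: SEND 2->1: VV[2][2]++ -> VV[2]=[1, 2, 3], msg_vec=[1, 2, 3]; VV[1]=max(VV[1],msg_vec) then VV[1][1]++ -> VV[1]=[1, 3, 3]
Event 6: LOCAL 2: VV[2][2]++ -> VV[2]=[1, 2, 4]
Event 7: LOCAL 1: VV[1][1]++ -> VV[1]=[1, 4, 3]
Event 3 stamp: [0, 1, 0]
Event 5 stamp: [1, 2, 3]
[0, 1, 0] <= [1, 2, 3]? True
[1, 2, 3] <= [0, 1, 0]? False
Relation: before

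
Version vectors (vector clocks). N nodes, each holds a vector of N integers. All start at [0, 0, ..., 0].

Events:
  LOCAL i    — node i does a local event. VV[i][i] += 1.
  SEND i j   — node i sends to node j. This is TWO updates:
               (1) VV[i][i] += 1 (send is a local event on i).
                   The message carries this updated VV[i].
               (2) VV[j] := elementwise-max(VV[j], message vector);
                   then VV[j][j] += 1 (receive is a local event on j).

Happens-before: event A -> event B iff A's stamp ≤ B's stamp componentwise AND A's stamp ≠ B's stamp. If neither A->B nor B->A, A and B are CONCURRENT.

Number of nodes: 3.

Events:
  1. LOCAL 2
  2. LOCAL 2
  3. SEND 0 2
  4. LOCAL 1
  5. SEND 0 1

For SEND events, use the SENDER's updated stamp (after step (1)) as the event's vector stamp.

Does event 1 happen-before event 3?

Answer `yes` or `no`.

Initial: VV[0]=[0, 0, 0]
Initial: VV[1]=[0, 0, 0]
Initial: VV[2]=[0, 0, 0]
Event 1: LOCAL 2: VV[2][2]++ -> VV[2]=[0, 0, 1]
Event 2: LOCAL 2: VV[2][2]++ -> VV[2]=[0, 0, 2]
Event 3: SEND 0->2: VV[0][0]++ -> VV[0]=[1, 0, 0], msg_vec=[1, 0, 0]; VV[2]=max(VV[2],msg_vec) then VV[2][2]++ -> VV[2]=[1, 0, 3]
Event 4: LOCAL 1: VV[1][1]++ -> VV[1]=[0, 1, 0]
Event 5: SEND 0->1: VV[0][0]++ -> VV[0]=[2, 0, 0], msg_vec=[2, 0, 0]; VV[1]=max(VV[1],msg_vec) then VV[1][1]++ -> VV[1]=[2, 2, 0]
Event 1 stamp: [0, 0, 1]
Event 3 stamp: [1, 0, 0]
[0, 0, 1] <= [1, 0, 0]? False. Equal? False. Happens-before: False

Answer: no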